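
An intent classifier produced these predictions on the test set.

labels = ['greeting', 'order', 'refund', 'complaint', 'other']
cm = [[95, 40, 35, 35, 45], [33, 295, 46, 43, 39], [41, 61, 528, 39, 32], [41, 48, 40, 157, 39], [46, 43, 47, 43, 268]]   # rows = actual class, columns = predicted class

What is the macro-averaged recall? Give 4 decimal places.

Per-class recall (TP/(TP+FN)):
  greeting: TP=95, FN=40+35+35+45=155 → 95/250 = 0.38000
  order: TP=295, FN=33+46+43+39=161 → 295/456 = 0.64693
  refund: TP=528, FN=41+61+39+32=173 → 528/701 = 0.75321
  complaint: TP=157, FN=41+48+40+39=168 → 157/325 = 0.48308
  other: TP=268, FN=46+43+47+43=179 → 268/447 = 0.59955
Macro-recall = mean = (0.38000 + 0.64693 + 0.75321 + 0.48308 + 0.59955) / 5 = 0.5726

0.5726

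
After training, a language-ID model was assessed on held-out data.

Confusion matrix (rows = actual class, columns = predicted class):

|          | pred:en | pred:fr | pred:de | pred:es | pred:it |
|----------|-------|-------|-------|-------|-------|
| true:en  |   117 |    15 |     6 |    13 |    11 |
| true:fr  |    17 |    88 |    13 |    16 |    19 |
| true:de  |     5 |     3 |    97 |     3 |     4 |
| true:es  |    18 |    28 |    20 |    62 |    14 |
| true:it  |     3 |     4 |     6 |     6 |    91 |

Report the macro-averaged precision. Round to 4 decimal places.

Per-class precision (TP/(TP+FP)):
  en: TP=117, FP=17+5+18+3=43 → 117/160 = 0.73125
  fr: TP=88, FP=15+3+28+4=50 → 88/138 = 0.63768
  de: TP=97, FP=6+13+20+6=45 → 97/142 = 0.68310
  es: TP=62, FP=13+16+3+6=38 → 62/100 = 0.62000
  it: TP=91, FP=11+19+4+14=48 → 91/139 = 0.65468
Macro-precision = mean = (0.73125 + 0.63768 + 0.68310 + 0.62000 + 0.65468) / 5 = 0.6653

0.6653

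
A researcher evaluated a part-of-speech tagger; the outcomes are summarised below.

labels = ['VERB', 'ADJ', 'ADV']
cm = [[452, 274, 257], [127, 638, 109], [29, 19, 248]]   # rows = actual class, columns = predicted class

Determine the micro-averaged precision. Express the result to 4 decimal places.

0.6215

Micro-averaging pools counts across classes: ΣTP=1338, ΣFP=815, ΣFN=815.
Micro-precision = TP/(TP+FP) on pooled counts = 0.6215 (equals overall accuracy in single-label multiclass).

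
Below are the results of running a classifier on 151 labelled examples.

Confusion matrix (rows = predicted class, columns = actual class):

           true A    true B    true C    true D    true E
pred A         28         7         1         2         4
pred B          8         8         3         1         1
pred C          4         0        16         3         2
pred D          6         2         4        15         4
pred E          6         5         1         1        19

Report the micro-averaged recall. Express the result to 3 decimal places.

Micro-averaging pools counts across classes: ΣTP=86, ΣFP=65, ΣFN=65.
Micro-recall = TP/(TP+FN) on pooled counts = 0.570 (equals overall accuracy in single-label multiclass).

0.570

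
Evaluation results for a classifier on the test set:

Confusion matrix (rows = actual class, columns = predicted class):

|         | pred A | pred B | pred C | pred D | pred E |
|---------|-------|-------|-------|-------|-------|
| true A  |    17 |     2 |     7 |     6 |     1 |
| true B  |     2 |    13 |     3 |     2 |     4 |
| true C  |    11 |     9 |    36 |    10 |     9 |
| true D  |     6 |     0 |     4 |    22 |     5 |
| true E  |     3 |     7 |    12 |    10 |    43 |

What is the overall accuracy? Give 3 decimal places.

0.537

Accuracy = trace / total = (17+13+36+22+43=131) / 244 = 131/244 = 0.537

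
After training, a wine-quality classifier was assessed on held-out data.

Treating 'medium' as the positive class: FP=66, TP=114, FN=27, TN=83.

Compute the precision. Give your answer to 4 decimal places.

0.6333

Precision = TP/(TP+FP) = 114/(114+66) = 114/180 = 0.6333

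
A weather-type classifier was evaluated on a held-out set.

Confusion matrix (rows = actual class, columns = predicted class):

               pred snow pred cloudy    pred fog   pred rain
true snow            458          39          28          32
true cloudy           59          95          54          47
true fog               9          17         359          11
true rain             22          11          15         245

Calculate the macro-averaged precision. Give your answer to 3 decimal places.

Per-class precision (TP/(TP+FP)):
  snow: TP=458, FP=59+9+22=90 → 458/548 = 0.8358
  cloudy: TP=95, FP=39+17+11=67 → 95/162 = 0.5864
  fog: TP=359, FP=28+54+15=97 → 359/456 = 0.7873
  rain: TP=245, FP=32+47+11=90 → 245/335 = 0.7313
Macro-precision = mean = (0.8358 + 0.5864 + 0.7873 + 0.7313) / 4 = 0.735

0.735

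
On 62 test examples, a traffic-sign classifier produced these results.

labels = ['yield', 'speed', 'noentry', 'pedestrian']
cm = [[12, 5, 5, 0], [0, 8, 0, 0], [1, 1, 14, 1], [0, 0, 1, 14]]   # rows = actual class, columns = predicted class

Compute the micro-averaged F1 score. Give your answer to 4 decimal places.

Micro-averaging pools counts across classes: ΣTP=48, ΣFP=14, ΣFN=14.
Micro-F1 score = 2·TP/(2·TP+FP+FN) on pooled counts = 0.7742 (equals overall accuracy in single-label multiclass).

0.7742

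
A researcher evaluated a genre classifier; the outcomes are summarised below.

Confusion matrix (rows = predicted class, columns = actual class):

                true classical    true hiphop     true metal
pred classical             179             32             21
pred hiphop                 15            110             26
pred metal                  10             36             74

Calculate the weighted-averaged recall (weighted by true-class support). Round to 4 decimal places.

Per-class recall (TP/(TP+FN)):
  classical: TP=179, FN=15+10=25 → 179/204 = 0.87745
  hiphop: TP=110, FN=32+36=68 → 110/178 = 0.61798
  metal: TP=74, FN=21+26=47 → 74/121 = 0.61157
Weighted-recall = Σ (supportᵢ/N)·recallᵢ with N=503: (204/503)·0.87745 + (178/503)·0.61798 + (121/503)·0.61157 = 0.7217

0.7217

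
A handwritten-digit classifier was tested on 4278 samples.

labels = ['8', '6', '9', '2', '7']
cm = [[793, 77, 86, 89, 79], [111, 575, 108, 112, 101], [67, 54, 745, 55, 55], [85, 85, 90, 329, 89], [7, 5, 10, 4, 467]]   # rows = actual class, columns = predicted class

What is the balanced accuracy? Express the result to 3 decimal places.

0.694

Balanced accuracy = mean of per-class recall.
  8: recall = 793/1124 = 0.7055
  6: recall = 575/1007 = 0.5710
  9: recall = 745/976 = 0.7633
  2: recall = 329/678 = 0.4853
  7: recall = 467/493 = 0.9473
Mean = (0.7055 + 0.5710 + 0.7633 + 0.4853 + 0.9473) / 5 = 0.694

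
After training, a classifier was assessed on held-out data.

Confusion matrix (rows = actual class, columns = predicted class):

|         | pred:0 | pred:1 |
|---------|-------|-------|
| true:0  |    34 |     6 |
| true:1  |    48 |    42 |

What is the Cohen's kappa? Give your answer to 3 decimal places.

0.245

Observed agreement pₒ = trace/N = 76/130 = 0.5846
Expected agreement pₑ = Σ (rowᵢ·colᵢ)/N² = (40·82 + 90·48)/130² = 0.4497
κ = (pₒ − pₑ)/(1 − pₑ) = (0.5846 − 0.4497)/(1 − 0.4497) = 0.245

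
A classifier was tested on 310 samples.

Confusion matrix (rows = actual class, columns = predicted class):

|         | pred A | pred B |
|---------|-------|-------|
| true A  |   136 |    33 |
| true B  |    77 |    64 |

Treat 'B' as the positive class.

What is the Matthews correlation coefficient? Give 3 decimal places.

0.278

MCC = (TP·TN − FP·FN) / √((TP+FP)(TP+FN)(TN+FP)(TN+FN))
Numerator = 64·136 − 33·77 = 6163
Denominator = √(97·141·169·213) = √492330969 = 22188.5324
MCC = 6163 / 22188.5324 = 0.278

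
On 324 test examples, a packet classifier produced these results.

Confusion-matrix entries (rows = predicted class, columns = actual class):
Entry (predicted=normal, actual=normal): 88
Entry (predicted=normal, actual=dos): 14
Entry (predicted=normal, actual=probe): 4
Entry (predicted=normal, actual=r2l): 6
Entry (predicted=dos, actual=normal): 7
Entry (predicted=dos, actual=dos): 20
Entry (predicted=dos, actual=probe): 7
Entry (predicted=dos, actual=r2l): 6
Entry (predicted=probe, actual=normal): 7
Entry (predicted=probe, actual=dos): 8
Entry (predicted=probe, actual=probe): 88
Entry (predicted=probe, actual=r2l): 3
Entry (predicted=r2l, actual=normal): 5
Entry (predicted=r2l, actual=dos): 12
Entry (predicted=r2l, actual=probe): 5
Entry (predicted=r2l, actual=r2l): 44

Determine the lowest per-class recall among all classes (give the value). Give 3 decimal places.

Per-class recall (TP/(TP+FN)):
  normal: TP=88, FN=7+7+5=19 → 88/107 = 0.8224
  dos: TP=20, FN=14+8+12=34 → 20/54 = 0.3704
  probe: TP=88, FN=4+7+5=16 → 88/104 = 0.8462
  r2l: TP=44, FN=6+6+3=15 → 44/59 = 0.7458
Lowest is class 'dos' with recall = 0.370.

0.370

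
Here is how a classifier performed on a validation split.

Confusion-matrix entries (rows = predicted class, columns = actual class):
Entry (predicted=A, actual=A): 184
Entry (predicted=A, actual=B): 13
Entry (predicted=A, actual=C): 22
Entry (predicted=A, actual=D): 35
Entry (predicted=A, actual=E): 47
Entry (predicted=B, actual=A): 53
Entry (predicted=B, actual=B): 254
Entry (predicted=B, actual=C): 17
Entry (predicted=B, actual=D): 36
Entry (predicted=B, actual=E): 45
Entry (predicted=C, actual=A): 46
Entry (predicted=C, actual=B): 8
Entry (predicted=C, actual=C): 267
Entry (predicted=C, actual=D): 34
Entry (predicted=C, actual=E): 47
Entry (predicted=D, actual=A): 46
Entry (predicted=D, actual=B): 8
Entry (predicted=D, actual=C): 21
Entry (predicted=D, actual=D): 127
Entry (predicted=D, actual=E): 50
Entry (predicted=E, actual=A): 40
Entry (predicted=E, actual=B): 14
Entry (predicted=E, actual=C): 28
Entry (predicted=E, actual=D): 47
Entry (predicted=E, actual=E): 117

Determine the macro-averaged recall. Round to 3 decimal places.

Per-class recall (TP/(TP+FN)):
  A: TP=184, FN=53+46+46+40=185 → 184/369 = 0.4986
  B: TP=254, FN=13+8+8+14=43 → 254/297 = 0.8552
  C: TP=267, FN=22+17+21+28=88 → 267/355 = 0.7521
  D: TP=127, FN=35+36+34+47=152 → 127/279 = 0.4552
  E: TP=117, FN=47+45+47+50=189 → 117/306 = 0.3824
Macro-recall = mean = (0.4986 + 0.8552 + 0.7521 + 0.4552 + 0.3824) / 5 = 0.589

0.589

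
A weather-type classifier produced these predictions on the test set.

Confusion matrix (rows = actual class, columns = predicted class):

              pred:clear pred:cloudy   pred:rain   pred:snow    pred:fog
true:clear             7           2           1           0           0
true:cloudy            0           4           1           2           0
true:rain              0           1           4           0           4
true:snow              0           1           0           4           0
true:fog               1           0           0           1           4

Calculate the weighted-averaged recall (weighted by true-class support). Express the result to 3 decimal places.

0.622

Per-class recall (TP/(TP+FN)):
  clear: TP=7, FN=2+1+0+0=3 → 7/10 = 0.7000
  cloudy: TP=4, FN=0+1+2+0=3 → 4/7 = 0.5714
  rain: TP=4, FN=0+1+0+4=5 → 4/9 = 0.4444
  snow: TP=4, FN=0+1+0+0=1 → 4/5 = 0.8000
  fog: TP=4, FN=1+0+0+1=2 → 4/6 = 0.6667
Weighted-recall = Σ (supportᵢ/N)·recallᵢ with N=37: (10/37)·0.7000 + (7/37)·0.5714 + (9/37)·0.4444 + (5/37)·0.8000 + (6/37)·0.6667 = 0.622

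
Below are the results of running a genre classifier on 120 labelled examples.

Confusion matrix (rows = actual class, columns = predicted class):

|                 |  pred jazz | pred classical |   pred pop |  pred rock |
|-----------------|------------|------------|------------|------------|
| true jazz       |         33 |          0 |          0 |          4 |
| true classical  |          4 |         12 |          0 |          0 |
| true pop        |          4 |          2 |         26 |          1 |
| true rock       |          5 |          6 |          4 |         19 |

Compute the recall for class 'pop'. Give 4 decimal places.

One-vs-rest for 'pop': TP = diagonal; FP = other classes predicted 'pop'; FN = 'pop' predicted as other.
recall = TP/(TP+FN).
pop: TP=26, FN=4+2+1=7 → 26/33 = 0.78788

0.7879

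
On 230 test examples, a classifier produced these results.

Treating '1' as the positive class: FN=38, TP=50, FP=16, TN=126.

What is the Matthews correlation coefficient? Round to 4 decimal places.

0.4894

MCC = (TP·TN − FP·FN) / √((TP+FP)(TP+FN)(TN+FP)(TN+FN))
Numerator = 50·126 − 16·38 = 5692
Denominator = √(66·88·142·164) = √135256704 = 11629.9916
MCC = 5692 / 11629.9916 = 0.4894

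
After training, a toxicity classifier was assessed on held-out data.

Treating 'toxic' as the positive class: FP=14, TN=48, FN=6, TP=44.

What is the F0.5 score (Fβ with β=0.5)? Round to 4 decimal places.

0.7801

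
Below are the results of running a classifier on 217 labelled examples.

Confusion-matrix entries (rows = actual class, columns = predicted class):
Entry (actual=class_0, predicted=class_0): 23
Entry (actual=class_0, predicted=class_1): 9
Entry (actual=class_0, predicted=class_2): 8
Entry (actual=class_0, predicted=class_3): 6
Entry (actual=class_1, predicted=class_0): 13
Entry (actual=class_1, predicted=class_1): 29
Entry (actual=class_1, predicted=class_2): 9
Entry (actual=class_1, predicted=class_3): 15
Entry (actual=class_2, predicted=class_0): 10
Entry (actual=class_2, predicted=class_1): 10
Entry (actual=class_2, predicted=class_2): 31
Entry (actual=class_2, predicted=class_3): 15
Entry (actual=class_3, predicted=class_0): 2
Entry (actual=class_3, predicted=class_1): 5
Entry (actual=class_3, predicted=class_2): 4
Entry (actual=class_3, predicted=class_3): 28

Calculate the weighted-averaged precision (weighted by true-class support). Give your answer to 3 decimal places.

Per-class precision (TP/(TP+FP)):
  class_0: TP=23, FP=13+10+2=25 → 23/48 = 0.4792
  class_1: TP=29, FP=9+10+5=24 → 29/53 = 0.5472
  class_2: TP=31, FP=8+9+4=21 → 31/52 = 0.5962
  class_3: TP=28, FP=6+15+15=36 → 28/64 = 0.4375
Weighted-precision = Σ (supportᵢ/N)·precisionᵢ with N=217: (46/217)·0.4792 + (66/217)·0.5472 + (66/217)·0.5962 + (39/217)·0.4375 = 0.528

0.528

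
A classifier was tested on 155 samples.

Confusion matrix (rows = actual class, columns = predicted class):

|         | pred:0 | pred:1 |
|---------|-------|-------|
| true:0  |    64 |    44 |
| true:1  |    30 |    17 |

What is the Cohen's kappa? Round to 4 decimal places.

-0.0422

Observed agreement pₒ = trace/N = 81/155 = 0.52258
Expected agreement pₑ = Σ (rowᵢ·colᵢ)/N² = (108·94 + 47·61)/155² = 0.54189
κ = (pₒ − pₑ)/(1 − pₑ) = (0.52258 − 0.54189)/(1 − 0.54189) = -0.0422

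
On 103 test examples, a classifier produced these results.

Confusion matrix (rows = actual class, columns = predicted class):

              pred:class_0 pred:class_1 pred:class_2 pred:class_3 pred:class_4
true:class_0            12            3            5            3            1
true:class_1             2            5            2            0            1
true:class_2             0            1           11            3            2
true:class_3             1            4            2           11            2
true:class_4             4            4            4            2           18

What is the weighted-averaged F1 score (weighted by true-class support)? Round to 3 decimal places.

Per-class F1 score (2·TP/(2·TP+FP+FN)):
  class_0: TP=12, FP=2+0+1+4=7, FN=3+5+3+1=12 → 24/43 = 0.5581
  class_1: TP=5, FP=3+1+4+4=12, FN=2+2+0+1=5 → 10/27 = 0.3704
  class_2: TP=11, FP=5+2+2+4=13, FN=0+1+3+2=6 → 22/41 = 0.5366
  class_3: TP=11, FP=3+0+3+2=8, FN=1+4+2+2=9 → 22/39 = 0.5641
  class_4: TP=18, FP=1+1+2+2=6, FN=4+4+4+2=14 → 36/56 = 0.6429
Weighted-F1 score = Σ (supportᵢ/N)·F1 scoreᵢ with N=103: (24/103)·0.5581 + (10/103)·0.3704 + (17/103)·0.5366 + (20/103)·0.5641 + (32/103)·0.6429 = 0.564

0.564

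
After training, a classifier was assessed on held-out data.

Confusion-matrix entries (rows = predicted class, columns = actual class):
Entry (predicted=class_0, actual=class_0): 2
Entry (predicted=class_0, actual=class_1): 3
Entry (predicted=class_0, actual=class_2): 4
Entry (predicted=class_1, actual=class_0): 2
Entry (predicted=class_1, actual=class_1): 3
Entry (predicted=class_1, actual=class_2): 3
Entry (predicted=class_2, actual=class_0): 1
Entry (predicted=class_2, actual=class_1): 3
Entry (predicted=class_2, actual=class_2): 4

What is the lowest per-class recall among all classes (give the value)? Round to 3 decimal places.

Per-class recall (TP/(TP+FN)):
  class_0: TP=2, FN=2+1=3 → 2/5 = 0.4000
  class_1: TP=3, FN=3+3=6 → 3/9 = 0.3333
  class_2: TP=4, FN=4+3=7 → 4/11 = 0.3636
Lowest is class 'class_1' with recall = 0.333.

0.333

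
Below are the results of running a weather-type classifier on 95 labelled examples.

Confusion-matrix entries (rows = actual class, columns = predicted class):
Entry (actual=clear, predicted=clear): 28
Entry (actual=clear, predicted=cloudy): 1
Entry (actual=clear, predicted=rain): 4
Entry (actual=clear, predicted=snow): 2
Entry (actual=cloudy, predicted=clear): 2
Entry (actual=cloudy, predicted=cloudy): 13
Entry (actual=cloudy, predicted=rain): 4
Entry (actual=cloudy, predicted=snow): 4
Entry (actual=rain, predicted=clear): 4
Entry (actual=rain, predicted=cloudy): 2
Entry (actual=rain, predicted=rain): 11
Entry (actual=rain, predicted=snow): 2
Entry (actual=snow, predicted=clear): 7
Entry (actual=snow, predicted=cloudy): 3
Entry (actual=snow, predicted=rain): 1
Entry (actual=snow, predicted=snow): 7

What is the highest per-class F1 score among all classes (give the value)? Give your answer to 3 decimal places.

0.737

Per-class F1 score (2·TP/(2·TP+FP+FN)):
  clear: TP=28, FP=2+4+7=13, FN=1+4+2=7 → 56/76 = 0.7368
  cloudy: TP=13, FP=1+2+3=6, FN=2+4+4=10 → 26/42 = 0.6190
  rain: TP=11, FP=4+4+1=9, FN=4+2+2=8 → 22/39 = 0.5641
  snow: TP=7, FP=2+4+2=8, FN=7+3+1=11 → 14/33 = 0.4242
Highest is class 'clear' with F1 score = 0.737.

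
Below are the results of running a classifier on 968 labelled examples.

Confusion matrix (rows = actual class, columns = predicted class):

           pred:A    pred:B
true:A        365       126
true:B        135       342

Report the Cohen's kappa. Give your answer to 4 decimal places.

Observed agreement pₒ = trace/N = 707/968 = 0.73037
Expected agreement pₑ = Σ (rowᵢ·colᵢ)/N² = (491·500 + 477·468)/968² = 0.50024
κ = (pₒ − pₑ)/(1 − pₑ) = (0.73037 − 0.50024)/(1 − 0.50024) = 0.4605

0.4605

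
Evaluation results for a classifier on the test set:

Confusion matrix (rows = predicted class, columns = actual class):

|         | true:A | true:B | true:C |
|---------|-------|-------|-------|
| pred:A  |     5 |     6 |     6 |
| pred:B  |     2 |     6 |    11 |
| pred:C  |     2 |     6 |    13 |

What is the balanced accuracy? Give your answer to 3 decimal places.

Balanced accuracy = mean of per-class recall.
  A: recall = 5/9 = 0.5556
  B: recall = 6/18 = 0.3333
  C: recall = 13/30 = 0.4333
Mean = (0.5556 + 0.3333 + 0.4333) / 3 = 0.441

0.441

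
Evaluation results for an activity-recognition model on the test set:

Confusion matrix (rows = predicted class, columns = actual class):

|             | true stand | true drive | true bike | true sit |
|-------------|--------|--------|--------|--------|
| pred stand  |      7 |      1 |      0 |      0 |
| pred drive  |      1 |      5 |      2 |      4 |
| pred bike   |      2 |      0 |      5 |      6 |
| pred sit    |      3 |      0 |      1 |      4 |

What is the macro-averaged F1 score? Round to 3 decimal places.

Per-class F1 score (2·TP/(2·TP+FP+FN)):
  stand: TP=7, FP=1+0+0=1, FN=1+2+3=6 → 14/21 = 0.6667
  drive: TP=5, FP=1+2+4=7, FN=1+0+0=1 → 10/18 = 0.5556
  bike: TP=5, FP=2+0+6=8, FN=0+2+1=3 → 10/21 = 0.4762
  sit: TP=4, FP=3+0+1=4, FN=0+4+6=10 → 8/22 = 0.3636
Macro-F1 score = mean = (0.6667 + 0.5556 + 0.4762 + 0.3636) / 4 = 0.516

0.516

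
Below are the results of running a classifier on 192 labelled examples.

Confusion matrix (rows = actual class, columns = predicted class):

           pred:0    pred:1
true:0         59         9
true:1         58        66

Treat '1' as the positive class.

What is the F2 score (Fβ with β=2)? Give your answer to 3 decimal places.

0.578

Fβ = (1+β²)·TP / ((1+β²)·TP + β²·FN + FP), with β²=4
= 5·66 / (5·66 + 4·58 + 9) = 0.578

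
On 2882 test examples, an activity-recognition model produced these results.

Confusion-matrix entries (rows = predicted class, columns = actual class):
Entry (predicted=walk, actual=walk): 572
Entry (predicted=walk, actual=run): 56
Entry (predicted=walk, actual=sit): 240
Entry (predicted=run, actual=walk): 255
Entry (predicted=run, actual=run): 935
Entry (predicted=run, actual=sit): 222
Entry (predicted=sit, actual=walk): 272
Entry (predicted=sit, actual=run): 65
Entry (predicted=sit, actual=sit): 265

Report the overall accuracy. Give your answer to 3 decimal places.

0.615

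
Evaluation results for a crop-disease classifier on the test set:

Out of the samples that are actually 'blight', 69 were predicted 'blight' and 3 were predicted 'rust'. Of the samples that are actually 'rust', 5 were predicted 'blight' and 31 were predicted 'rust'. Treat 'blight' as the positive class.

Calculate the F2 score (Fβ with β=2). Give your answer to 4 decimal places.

0.9530

Fβ = (1+β²)·TP / ((1+β²)·TP + β²·FN + FP), with β²=4
= 5·69 / (5·69 + 4·3 + 5) = 0.9530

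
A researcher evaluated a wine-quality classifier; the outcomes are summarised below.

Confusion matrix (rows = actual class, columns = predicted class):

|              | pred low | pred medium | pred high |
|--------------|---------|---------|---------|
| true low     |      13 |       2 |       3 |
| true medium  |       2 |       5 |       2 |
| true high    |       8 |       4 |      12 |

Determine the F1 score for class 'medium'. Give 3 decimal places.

0.500

Take TP from the diagonal, FP from the rest of the 'medium' prediction marginal, FN from the rest of the 'medium' actual marginal.
F1 score = 2·TP/(2·TP+FP+FN).
medium: TP=5, FP=2+4=6, FN=2+2=4 → 10/20 = 0.5000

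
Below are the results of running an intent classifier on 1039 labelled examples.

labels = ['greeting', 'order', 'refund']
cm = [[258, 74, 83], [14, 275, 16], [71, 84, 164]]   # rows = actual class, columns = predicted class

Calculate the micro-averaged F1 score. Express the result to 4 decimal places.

0.6708

Micro-averaging pools counts across classes: ΣTP=697, ΣFP=342, ΣFN=342.
Micro-F1 score = 2·TP/(2·TP+FP+FN) on pooled counts = 0.6708 (equals overall accuracy in single-label multiclass).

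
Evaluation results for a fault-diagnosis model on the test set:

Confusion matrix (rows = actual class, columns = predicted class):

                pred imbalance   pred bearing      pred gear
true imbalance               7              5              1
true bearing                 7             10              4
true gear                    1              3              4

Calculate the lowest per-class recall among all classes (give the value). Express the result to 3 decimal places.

0.476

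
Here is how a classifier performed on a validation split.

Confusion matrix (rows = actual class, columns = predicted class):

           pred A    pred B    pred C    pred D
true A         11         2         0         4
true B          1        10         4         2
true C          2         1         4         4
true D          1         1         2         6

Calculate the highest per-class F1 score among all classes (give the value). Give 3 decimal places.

0.688

Per-class F1 score (2·TP/(2·TP+FP+FN)):
  A: TP=11, FP=1+2+1=4, FN=2+0+4=6 → 22/32 = 0.6875
  B: TP=10, FP=2+1+1=4, FN=1+4+2=7 → 20/31 = 0.6452
  C: TP=4, FP=0+4+2=6, FN=2+1+4=7 → 8/21 = 0.3810
  D: TP=6, FP=4+2+4=10, FN=1+1+2=4 → 12/26 = 0.4615
Highest is class 'A' with F1 score = 0.688.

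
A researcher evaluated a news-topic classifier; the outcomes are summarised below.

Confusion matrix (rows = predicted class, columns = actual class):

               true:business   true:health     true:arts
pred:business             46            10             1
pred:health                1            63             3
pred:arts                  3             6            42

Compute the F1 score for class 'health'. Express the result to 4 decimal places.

Take TP from the diagonal, FP from the rest of the 'health' prediction marginal, FN from the rest of the 'health' actual marginal.
F1 score = 2·TP/(2·TP+FP+FN).
health: TP=63, FP=1+3=4, FN=10+6=16 → 126/146 = 0.86301

0.8630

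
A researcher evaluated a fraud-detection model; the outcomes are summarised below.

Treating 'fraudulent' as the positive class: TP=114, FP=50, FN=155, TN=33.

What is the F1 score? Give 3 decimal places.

Precision = TP/(TP+FP) = 114/164 = 0.6951
Recall = TP/(TP+FN) = 114/269 = 0.4238
F1 = 2·TP/(2·TP+FP+FN) = 228/433 = 0.527

0.527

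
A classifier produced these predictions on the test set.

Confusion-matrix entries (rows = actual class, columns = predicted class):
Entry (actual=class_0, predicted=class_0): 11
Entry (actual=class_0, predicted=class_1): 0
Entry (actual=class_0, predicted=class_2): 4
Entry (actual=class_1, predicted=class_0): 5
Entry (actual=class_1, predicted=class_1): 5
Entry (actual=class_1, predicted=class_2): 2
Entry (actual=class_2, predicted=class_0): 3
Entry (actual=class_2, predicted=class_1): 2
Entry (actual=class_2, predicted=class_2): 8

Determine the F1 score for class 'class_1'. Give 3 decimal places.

0.526

Treat 'class_1' as positive and all other classes as negative.
F1 score = 2·TP/(2·TP+FP+FN).
class_1: TP=5, FP=0+2=2, FN=5+2=7 → 10/19 = 0.5263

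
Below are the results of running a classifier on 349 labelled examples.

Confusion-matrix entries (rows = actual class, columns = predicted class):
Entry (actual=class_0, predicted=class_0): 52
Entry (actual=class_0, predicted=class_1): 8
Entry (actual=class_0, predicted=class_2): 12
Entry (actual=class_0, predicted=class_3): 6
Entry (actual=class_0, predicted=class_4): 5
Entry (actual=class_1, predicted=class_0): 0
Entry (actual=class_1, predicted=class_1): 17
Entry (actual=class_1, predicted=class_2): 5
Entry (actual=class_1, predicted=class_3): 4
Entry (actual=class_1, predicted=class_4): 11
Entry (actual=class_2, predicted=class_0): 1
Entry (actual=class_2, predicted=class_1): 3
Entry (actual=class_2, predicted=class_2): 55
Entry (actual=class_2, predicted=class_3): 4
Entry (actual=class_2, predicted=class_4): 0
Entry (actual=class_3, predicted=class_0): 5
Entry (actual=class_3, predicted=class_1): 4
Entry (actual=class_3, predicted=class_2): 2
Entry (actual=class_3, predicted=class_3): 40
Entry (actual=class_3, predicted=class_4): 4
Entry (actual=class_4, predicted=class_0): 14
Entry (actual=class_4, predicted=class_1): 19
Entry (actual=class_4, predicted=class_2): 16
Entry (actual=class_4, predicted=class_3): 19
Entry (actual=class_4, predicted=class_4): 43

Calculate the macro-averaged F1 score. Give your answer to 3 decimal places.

0.579

Per-class F1 score (2·TP/(2·TP+FP+FN)):
  class_0: TP=52, FP=0+1+5+14=20, FN=8+12+6+5=31 → 104/155 = 0.6710
  class_1: TP=17, FP=8+3+4+19=34, FN=0+5+4+11=20 → 34/88 = 0.3864
  class_2: TP=55, FP=12+5+2+16=35, FN=1+3+4+0=8 → 110/153 = 0.7190
  class_3: TP=40, FP=6+4+4+19=33, FN=5+4+2+4=15 → 80/128 = 0.6250
  class_4: TP=43, FP=5+11+0+4=20, FN=14+19+16+19=68 → 86/174 = 0.4943
Macro-F1 score = mean = (0.6710 + 0.3864 + 0.7190 + 0.6250 + 0.4943) / 5 = 0.579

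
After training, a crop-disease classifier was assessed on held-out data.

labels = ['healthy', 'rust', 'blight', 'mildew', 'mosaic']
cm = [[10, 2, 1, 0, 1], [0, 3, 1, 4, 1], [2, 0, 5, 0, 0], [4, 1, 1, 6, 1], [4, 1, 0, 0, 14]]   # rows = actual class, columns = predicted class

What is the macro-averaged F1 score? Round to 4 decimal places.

Per-class F1 score (2·TP/(2·TP+FP+FN)):
  healthy: TP=10, FP=0+2+4+4=10, FN=2+1+0+1=4 → 20/34 = 0.58824
  rust: TP=3, FP=2+0+1+1=4, FN=0+1+4+1=6 → 6/16 = 0.37500
  blight: TP=5, FP=1+1+1+0=3, FN=2+0+0+0=2 → 10/15 = 0.66667
  mildew: TP=6, FP=0+4+0+0=4, FN=4+1+1+1=7 → 12/23 = 0.52174
  mosaic: TP=14, FP=1+1+0+1=3, FN=4+1+0+0=5 → 28/36 = 0.77778
Macro-F1 score = mean = (0.58824 + 0.37500 + 0.66667 + 0.52174 + 0.77778) / 5 = 0.5859

0.5859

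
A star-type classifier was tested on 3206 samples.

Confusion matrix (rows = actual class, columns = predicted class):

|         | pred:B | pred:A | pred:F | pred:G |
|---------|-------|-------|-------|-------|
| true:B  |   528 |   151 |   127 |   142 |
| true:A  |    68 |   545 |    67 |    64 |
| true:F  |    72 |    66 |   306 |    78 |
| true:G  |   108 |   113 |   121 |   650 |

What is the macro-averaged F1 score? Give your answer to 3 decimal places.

0.624

Per-class F1 score (2·TP/(2·TP+FP+FN)):
  B: TP=528, FP=68+72+108=248, FN=151+127+142=420 → 1056/1724 = 0.6125
  A: TP=545, FP=151+66+113=330, FN=68+67+64=199 → 1090/1619 = 0.6733
  F: TP=306, FP=127+67+121=315, FN=72+66+78=216 → 612/1143 = 0.5354
  G: TP=650, FP=142+64+78=284, FN=108+113+121=342 → 1300/1926 = 0.6750
Macro-F1 score = mean = (0.6125 + 0.6733 + 0.5354 + 0.6750) / 4 = 0.624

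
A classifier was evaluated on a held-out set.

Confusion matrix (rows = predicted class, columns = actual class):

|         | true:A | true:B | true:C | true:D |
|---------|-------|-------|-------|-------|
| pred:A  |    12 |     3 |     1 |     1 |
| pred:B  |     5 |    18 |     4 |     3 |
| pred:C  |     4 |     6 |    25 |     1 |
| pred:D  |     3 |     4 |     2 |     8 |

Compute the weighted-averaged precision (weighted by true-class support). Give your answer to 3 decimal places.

0.639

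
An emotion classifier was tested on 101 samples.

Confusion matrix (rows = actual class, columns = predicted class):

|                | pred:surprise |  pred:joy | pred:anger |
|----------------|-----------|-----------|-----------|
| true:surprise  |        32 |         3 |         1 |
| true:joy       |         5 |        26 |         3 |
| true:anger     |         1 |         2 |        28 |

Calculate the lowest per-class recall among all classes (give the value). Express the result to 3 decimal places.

0.765

Per-class recall (TP/(TP+FN)):
  surprise: TP=32, FN=3+1=4 → 32/36 = 0.8889
  joy: TP=26, FN=5+3=8 → 26/34 = 0.7647
  anger: TP=28, FN=1+2=3 → 28/31 = 0.9032
Lowest is class 'joy' with recall = 0.765.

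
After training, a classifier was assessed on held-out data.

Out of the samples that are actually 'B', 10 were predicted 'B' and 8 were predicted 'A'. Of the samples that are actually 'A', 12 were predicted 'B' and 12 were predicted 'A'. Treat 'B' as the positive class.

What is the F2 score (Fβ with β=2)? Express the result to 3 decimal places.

0.532

Fβ = (1+β²)·TP / ((1+β²)·TP + β²·FN + FP), with β²=4
= 5·10 / (5·10 + 4·8 + 12) = 0.532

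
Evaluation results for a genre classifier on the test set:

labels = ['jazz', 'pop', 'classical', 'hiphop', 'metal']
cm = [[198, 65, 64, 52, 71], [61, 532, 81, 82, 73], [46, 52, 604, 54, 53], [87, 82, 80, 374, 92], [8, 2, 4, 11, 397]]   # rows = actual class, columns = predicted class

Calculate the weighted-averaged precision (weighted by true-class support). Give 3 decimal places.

0.658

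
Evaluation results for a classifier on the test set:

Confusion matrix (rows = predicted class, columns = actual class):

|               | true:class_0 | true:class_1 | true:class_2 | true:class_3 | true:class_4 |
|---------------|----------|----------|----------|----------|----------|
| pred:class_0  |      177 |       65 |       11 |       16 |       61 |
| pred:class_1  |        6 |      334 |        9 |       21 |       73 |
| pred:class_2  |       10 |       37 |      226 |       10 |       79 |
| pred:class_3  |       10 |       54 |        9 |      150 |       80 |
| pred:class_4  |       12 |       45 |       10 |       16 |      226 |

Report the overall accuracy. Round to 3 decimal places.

Accuracy = trace / total = (177+334+226+150+226=1113) / 1747 = 1113/1747 = 0.637

0.637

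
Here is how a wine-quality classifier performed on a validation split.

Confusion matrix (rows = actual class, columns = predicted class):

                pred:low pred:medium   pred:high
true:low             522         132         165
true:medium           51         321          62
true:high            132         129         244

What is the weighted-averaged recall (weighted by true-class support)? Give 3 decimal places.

0.618

Per-class recall (TP/(TP+FN)):
  low: TP=522, FN=132+165=297 → 522/819 = 0.6374
  medium: TP=321, FN=51+62=113 → 321/434 = 0.7396
  high: TP=244, FN=132+129=261 → 244/505 = 0.4832
Weighted-recall = Σ (supportᵢ/N)·recallᵢ with N=1758: (819/1758)·0.6374 + (434/1758)·0.7396 + (505/1758)·0.4832 = 0.618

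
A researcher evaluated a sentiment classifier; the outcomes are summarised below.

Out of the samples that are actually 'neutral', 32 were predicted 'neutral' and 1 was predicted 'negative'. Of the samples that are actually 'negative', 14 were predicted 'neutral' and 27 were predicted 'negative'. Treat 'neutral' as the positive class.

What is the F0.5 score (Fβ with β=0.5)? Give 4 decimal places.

0.7373

Fβ = (1+β²)·TP / ((1+β²)·TP + β²·FN + FP), with β²=1/4
= 1.25·32 / (1.25·32 + 0.25·1 + 14) = 0.7373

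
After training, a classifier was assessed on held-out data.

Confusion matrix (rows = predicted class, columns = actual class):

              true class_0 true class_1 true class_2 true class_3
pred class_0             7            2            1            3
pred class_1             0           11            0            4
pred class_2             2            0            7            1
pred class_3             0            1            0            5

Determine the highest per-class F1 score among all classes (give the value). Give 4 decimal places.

0.7778

Per-class F1 score (2·TP/(2·TP+FP+FN)):
  class_0: TP=7, FP=2+1+3=6, FN=0+2+0=2 → 14/22 = 0.63636
  class_1: TP=11, FP=0+0+4=4, FN=2+0+1=3 → 22/29 = 0.75862
  class_2: TP=7, FP=2+0+1=3, FN=1+0+0=1 → 14/18 = 0.77778
  class_3: TP=5, FP=0+1+0=1, FN=3+4+1=8 → 10/19 = 0.52632
Highest is class 'class_2' with F1 score = 0.7778.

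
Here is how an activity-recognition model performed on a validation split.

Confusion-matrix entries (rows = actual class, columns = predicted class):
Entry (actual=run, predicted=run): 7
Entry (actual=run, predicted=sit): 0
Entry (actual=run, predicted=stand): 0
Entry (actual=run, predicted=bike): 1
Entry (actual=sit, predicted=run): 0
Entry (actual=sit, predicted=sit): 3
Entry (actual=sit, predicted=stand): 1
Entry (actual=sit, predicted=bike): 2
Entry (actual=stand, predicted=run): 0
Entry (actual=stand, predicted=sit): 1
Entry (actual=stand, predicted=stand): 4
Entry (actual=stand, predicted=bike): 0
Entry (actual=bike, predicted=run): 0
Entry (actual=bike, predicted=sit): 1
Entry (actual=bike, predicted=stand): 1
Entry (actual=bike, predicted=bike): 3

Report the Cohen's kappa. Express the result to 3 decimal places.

0.609

Observed agreement pₒ = trace/N = 17/24 = 0.7083
Expected agreement pₑ = Σ (rowᵢ·colᵢ)/N² = (8·7 + 6·5 + 5·6 + 5·6)/24² = 0.2535
κ = (pₒ − pₑ)/(1 − pₑ) = (0.7083 − 0.2535)/(1 − 0.2535) = 0.609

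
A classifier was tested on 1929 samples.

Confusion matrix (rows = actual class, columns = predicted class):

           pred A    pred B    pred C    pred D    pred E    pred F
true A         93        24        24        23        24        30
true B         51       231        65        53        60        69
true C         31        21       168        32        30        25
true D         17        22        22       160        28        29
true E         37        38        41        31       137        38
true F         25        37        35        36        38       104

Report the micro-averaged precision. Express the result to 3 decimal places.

0.463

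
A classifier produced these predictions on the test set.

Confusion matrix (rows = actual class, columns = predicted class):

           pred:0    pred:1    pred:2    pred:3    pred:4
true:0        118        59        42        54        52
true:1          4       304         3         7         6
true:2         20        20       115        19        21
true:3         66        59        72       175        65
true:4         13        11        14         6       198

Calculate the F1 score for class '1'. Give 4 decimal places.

0.7825

Treat '1' as positive and all other classes as negative.
F1 score = 2·TP/(2·TP+FP+FN).
1: TP=304, FP=59+20+59+11=149, FN=4+3+7+6=20 → 608/777 = 0.78250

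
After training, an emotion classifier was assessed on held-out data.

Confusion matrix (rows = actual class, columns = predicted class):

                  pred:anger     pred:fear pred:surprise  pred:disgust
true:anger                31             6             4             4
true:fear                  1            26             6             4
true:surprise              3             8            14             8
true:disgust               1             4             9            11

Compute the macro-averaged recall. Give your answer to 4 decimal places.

0.5640

Per-class recall (TP/(TP+FN)):
  anger: TP=31, FN=6+4+4=14 → 31/45 = 0.68889
  fear: TP=26, FN=1+6+4=11 → 26/37 = 0.70270
  surprise: TP=14, FN=3+8+8=19 → 14/33 = 0.42424
  disgust: TP=11, FN=1+4+9=14 → 11/25 = 0.44000
Macro-recall = mean = (0.68889 + 0.70270 + 0.42424 + 0.44000) / 4 = 0.5640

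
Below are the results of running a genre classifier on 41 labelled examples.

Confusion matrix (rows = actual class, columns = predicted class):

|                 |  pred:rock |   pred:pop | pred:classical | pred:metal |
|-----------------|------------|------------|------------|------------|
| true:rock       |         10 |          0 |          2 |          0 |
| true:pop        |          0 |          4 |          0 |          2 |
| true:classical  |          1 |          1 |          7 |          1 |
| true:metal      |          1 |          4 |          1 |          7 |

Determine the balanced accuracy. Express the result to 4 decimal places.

Balanced accuracy = mean of per-class recall.
  rock: recall = 10/12 = 0.83333
  pop: recall = 4/6 = 0.66667
  classical: recall = 7/10 = 0.70000
  metal: recall = 7/13 = 0.53846
Mean = (0.83333 + 0.66667 + 0.70000 + 0.53846) / 4 = 0.6846

0.6846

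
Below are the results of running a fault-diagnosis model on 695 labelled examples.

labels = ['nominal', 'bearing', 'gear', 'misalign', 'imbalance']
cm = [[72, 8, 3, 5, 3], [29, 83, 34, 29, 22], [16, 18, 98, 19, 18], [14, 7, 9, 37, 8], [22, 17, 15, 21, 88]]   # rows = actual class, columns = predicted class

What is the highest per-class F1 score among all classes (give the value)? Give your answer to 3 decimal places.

Per-class F1 score (2·TP/(2·TP+FP+FN)):
  nominal: TP=72, FP=29+16+14+22=81, FN=8+3+5+3=19 → 144/244 = 0.5902
  bearing: TP=83, FP=8+18+7+17=50, FN=29+34+29+22=114 → 166/330 = 0.5030
  gear: TP=98, FP=3+34+9+15=61, FN=16+18+19+18=71 → 196/328 = 0.5976
  misalign: TP=37, FP=5+29+19+21=74, FN=14+7+9+8=38 → 74/186 = 0.3978
  imbalance: TP=88, FP=3+22+18+8=51, FN=22+17+15+21=75 → 176/302 = 0.5828
Highest is class 'gear' with F1 score = 0.598.

0.598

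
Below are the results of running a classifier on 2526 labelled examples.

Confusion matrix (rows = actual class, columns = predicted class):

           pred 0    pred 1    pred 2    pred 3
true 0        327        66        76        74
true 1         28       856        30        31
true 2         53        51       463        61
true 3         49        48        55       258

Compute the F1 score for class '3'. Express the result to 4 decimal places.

0.6187

F1 score = 2·TP/(2·TP+FP+FN).
3: TP=258, FP=74+31+61=166, FN=49+48+55=152 → 516/834 = 0.61871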